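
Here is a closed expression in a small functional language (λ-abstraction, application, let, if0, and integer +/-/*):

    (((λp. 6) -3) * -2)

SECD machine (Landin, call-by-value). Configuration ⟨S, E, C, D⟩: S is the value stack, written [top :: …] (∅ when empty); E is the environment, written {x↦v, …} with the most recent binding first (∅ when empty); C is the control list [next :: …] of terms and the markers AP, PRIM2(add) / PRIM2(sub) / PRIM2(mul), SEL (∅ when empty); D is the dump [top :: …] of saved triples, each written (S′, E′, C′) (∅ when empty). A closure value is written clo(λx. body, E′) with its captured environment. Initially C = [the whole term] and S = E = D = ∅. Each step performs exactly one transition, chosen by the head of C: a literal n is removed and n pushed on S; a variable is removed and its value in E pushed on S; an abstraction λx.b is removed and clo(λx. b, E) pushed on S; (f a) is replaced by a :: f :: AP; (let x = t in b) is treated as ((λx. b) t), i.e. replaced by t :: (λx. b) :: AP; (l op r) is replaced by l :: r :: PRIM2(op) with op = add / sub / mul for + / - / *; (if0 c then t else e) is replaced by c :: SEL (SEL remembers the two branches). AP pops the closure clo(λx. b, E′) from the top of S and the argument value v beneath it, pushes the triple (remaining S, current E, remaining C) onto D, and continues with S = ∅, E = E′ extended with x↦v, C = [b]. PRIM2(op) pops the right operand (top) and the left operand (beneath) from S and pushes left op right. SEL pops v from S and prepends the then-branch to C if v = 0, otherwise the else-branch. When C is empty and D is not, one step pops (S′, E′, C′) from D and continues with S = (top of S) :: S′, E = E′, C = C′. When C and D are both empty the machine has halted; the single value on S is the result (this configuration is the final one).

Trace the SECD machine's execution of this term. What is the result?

Answer: -12

Execution trace:
[0] ⟨S=∅; E=∅; C=[(((λp. 6) -3) * -2)]; D=∅⟩
[1] ⟨S=∅; E=∅; C=[((λp. 6) -3) :: -2 :: PRIM2(mul)]; D=∅⟩
[2] ⟨S=∅; E=∅; C=[-3 :: (λp. 6) :: AP :: -2 :: PRIM2(mul)]; D=∅⟩
[3] ⟨S=[-3]; E=∅; C=[(λp. 6) :: AP :: -2 :: PRIM2(mul)]; D=∅⟩
[4] ⟨S=[clo(λp. 6, ∅) :: -3]; E=∅; C=[AP :: -2 :: PRIM2(mul)]; D=∅⟩
[5] ⟨S=∅; E={p↦-3}; C=[6]; D=[(∅, ∅, [-2 :: PRIM2(mul)])]⟩
[6] ⟨S=[6]; E={p↦-3}; C=∅; D=[(∅, ∅, [-2 :: PRIM2(mul)])]⟩
[7] ⟨S=[6]; E=∅; C=[-2 :: PRIM2(mul)]; D=∅⟩
[8] ⟨S=[-2 :: 6]; E=∅; C=[PRIM2(mul)]; D=∅⟩
[9] ⟨S=[-12]; E=∅; C=∅; D=∅⟩
→ final value -12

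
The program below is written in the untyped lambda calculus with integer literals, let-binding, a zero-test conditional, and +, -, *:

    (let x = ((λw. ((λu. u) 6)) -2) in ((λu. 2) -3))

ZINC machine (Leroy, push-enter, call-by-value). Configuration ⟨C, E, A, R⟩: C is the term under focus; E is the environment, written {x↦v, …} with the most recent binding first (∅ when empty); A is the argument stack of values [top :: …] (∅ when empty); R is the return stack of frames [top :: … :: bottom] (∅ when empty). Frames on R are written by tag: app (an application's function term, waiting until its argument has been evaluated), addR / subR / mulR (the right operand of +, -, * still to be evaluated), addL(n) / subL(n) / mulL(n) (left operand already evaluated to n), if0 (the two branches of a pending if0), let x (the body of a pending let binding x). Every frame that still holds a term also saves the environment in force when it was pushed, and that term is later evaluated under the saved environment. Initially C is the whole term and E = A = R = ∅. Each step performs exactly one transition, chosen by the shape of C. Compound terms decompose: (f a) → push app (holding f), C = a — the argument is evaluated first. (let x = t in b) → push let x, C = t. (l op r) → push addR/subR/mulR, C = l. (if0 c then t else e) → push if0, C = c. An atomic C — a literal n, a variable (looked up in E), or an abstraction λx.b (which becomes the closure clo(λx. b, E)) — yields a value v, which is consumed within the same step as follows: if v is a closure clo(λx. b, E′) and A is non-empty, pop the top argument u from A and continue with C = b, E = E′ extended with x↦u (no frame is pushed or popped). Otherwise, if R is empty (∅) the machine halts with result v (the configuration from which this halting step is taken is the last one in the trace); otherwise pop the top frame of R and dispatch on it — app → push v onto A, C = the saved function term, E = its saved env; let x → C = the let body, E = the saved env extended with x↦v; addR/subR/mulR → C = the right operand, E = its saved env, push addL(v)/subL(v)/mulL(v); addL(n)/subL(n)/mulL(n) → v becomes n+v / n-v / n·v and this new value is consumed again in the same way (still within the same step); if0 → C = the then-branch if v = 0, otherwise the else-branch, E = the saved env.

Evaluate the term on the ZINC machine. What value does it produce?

t=0: [C=(let x = ((λw. ((λu. u) 6)) -2) in ((λu. 2) -3)) | E=∅ | A=∅ | R=∅]
t=1: [C=((λw. ((λu. u) 6)) -2) | E=∅ | A=∅ | R=[let x]]
t=2: [C=-2 | E=∅ | A=∅ | R=[app :: let x]]
t=3: [C=(λw. ((λu. u) 6)) | E=∅ | A=[-2] | R=[let x]]
t=4: [C=((λu. u) 6) | E={w↦-2} | A=∅ | R=[let x]]
t=5: [C=6 | E={w↦-2} | A=∅ | R=[app :: let x]]
t=6: [C=(λu. u) | E={w↦-2} | A=[6] | R=[let x]]
t=7: [C=u | E={u↦6, w↦-2} | A=∅ | R=[let x]]
t=8: [C=((λu. 2) -3) | E={x↦6} | A=∅ | R=∅]
t=9: [C=-3 | E={x↦6} | A=∅ | R=[app]]
t=10: [C=(λu. 2) | E={x↦6} | A=[-3] | R=∅]
t=11: [C=2 | E={u↦-3, x↦6} | A=∅ | R=∅]
→ final value 2

Answer: 2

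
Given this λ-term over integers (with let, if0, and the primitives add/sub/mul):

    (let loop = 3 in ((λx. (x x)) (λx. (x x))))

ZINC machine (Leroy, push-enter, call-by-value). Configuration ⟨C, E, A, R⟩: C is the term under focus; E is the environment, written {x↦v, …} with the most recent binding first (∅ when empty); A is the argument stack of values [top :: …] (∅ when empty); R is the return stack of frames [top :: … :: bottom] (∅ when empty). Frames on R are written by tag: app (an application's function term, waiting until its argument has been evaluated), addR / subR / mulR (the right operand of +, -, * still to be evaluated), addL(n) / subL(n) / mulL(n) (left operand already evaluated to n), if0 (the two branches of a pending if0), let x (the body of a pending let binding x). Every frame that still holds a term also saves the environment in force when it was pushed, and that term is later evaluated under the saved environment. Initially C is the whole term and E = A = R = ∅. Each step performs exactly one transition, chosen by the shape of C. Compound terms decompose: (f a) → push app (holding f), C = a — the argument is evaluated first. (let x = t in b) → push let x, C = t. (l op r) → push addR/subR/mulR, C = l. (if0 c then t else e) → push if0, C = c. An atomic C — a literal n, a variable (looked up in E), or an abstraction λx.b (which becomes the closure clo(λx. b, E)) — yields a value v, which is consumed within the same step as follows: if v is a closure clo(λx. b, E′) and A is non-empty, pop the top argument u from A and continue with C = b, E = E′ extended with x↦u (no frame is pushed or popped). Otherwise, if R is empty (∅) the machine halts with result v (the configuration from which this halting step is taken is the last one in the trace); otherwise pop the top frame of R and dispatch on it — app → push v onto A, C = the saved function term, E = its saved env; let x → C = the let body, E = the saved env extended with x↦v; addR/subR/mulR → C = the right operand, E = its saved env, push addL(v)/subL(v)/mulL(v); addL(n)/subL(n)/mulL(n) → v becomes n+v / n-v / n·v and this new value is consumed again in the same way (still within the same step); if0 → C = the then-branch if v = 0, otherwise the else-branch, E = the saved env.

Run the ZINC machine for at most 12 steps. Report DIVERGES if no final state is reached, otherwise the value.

Answer: DIVERGES (no final state within 12 steps)

Derivation:
0. <C=(let loop = 3 in ((λx. (x x)) (λx. (x x)))), E=∅, A=∅, R=∅>
1. <C=3, E=∅, A=∅, R=[let loop]>
2. <C=((λx. (x x)) (λx. (x x))), E={loop↦3}, A=∅, R=∅>
3. <C=(λx. (x x)), E={loop↦3}, A=∅, R=[app]>
4. <C=(λx. (x x)), E={loop↦3}, A=[clo(λx. (x x), {loop↦3})], R=∅>
5. <C=(x x), E={x↦clo(λx. (x x), {loop↦3}), loop↦3}, A=∅, R=∅>
6. <C=x, E={x↦clo(λx. (x x), {loop↦3}), loop↦3}, A=∅, R=[app]>
7. <C=x, E={x↦clo(λx. (x x), {loop↦3}), loop↦3}, A=[clo(λx. (x x), {loop↦3})], R=∅>
… configuration repeats with period 3 (steps 5–7 recur indefinitely) …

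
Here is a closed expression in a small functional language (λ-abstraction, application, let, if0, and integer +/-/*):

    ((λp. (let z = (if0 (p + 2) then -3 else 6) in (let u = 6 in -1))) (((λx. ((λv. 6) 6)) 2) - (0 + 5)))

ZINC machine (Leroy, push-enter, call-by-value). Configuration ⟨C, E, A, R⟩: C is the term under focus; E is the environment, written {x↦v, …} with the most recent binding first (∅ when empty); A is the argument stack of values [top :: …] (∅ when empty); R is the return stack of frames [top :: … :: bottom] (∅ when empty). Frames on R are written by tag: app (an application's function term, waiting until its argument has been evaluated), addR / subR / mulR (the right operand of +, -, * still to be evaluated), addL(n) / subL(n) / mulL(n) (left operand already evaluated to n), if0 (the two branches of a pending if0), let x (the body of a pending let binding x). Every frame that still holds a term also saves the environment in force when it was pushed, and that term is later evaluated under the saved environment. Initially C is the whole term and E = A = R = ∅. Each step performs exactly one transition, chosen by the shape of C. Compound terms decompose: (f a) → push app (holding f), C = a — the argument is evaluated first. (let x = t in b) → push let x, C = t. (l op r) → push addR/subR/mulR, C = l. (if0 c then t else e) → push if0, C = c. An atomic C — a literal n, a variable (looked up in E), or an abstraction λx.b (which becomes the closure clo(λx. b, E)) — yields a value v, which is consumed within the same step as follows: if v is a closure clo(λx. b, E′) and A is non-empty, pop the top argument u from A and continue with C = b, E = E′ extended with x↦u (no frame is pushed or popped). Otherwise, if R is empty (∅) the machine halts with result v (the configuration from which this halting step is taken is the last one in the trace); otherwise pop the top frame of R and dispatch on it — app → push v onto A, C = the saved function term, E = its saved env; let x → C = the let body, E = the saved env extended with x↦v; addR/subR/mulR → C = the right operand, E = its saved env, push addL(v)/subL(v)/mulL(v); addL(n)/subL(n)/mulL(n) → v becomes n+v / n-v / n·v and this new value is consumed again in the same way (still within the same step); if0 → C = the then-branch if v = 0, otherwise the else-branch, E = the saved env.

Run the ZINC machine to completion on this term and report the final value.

Answer: -1

Execution trace:
[0] <C=((λp. (let z = (if0 (p + 2) then -3 else 6) in (let u = 6 in -1))) (((λx. ((λv. 6) 6)) 2) - (0 + 5))), E=∅, A=∅, R=∅>
[1] <C=(((λx. ((λv. 6) 6)) 2) - (0 + 5)), E=∅, A=∅, R=[app]>
[2] <C=((λx. ((λv. 6) 6)) 2), E=∅, A=∅, R=[subR :: app]>
[3] <C=2, E=∅, A=∅, R=[app :: subR :: app]>
[4] <C=(λx. ((λv. 6) 6)), E=∅, A=[2], R=[subR :: app]>
[5] <C=((λv. 6) 6), E={x↦2}, A=∅, R=[subR :: app]>
[6] <C=6, E={x↦2}, A=∅, R=[app :: subR :: app]>
[7] <C=(λv. 6), E={x↦2}, A=[6], R=[subR :: app]>
[8] <C=6, E={v↦6, x↦2}, A=∅, R=[subR :: app]>
[9] <C=(0 + 5), E=∅, A=∅, R=[subL(6) :: app]>
[10] <C=0, E=∅, A=∅, R=[addR :: subL(6) :: app]>
[11] <C=5, E=∅, A=∅, R=[addL(0) :: subL(6) :: app]>
[12] <C=(λp. (let z = (if0 (p + 2) then -3 else 6) in (let u = 6 in -1))), E=∅, A=[1], R=∅>
[13] <C=(let z = (if0 (p + 2) then -3 else 6) in (let u = 6 in -1)), E={p↦1}, A=∅, R=∅>
[14] <C=(if0 (p + 2) then -3 else 6), E={p↦1}, A=∅, R=[let z]>
[15] <C=(p + 2), E={p↦1}, A=∅, R=[if0 :: let z]>
[16] <C=p, E={p↦1}, A=∅, R=[addR :: if0 :: let z]>
[17] <C=2, E={p↦1}, A=∅, R=[addL(1) :: if0 :: let z]>
[18] <C=6, E={p↦1}, A=∅, R=[let z]>
[19] <C=(let u = 6 in -1), E={z↦6, p↦1}, A=∅, R=∅>
[20] <C=6, E={z↦6, p↦1}, A=∅, R=[let u]>
[21] <C=-1, E={u↦6, z↦6, p↦1}, A=∅, R=∅>
→ final value -1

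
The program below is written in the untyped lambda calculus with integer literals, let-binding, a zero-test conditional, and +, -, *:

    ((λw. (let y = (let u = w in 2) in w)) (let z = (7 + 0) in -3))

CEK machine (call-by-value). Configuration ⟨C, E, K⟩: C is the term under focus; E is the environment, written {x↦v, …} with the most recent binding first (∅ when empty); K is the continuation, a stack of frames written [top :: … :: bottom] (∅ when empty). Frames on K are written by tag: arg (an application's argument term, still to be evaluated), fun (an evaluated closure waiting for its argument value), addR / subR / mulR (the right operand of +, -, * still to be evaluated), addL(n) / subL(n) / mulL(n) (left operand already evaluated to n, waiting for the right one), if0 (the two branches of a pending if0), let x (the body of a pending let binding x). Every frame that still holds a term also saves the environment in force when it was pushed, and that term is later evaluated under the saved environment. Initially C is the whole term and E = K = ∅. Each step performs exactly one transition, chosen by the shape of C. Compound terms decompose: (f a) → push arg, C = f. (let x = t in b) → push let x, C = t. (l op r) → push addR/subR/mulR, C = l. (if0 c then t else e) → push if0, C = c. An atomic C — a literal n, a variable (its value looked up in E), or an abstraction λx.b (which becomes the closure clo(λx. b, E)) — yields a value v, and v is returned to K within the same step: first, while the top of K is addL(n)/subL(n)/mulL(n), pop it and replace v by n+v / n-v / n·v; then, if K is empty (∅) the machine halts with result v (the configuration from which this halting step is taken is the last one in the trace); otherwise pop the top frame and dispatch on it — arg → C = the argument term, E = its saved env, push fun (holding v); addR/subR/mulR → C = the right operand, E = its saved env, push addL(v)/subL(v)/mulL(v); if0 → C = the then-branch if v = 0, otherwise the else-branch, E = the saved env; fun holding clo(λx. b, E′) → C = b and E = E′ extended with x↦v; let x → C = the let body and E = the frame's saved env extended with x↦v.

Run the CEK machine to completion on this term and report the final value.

Answer: -3

Machine steps:
0. ⟨C=((λw. (let y = (let u = w in 2) in w)) (let z = (7 + 0) in -3)); E=∅; K=∅⟩
1. ⟨C=(λw. (let y = (let u = w in 2) in w)); E=∅; K=[arg]⟩
2. ⟨C=(let z = (7 + 0) in -3); E=∅; K=[fun]⟩
3. ⟨C=(7 + 0); E=∅; K=[let z :: fun]⟩
4. ⟨C=7; E=∅; K=[addR :: let z :: fun]⟩
5. ⟨C=0; E=∅; K=[addL(7) :: let z :: fun]⟩
6. ⟨C=-3; E={z↦7}; K=[fun]⟩
7. ⟨C=(let y = (let u = w in 2) in w); E={w↦-3}; K=∅⟩
8. ⟨C=(let u = w in 2); E={w↦-3}; K=[let y]⟩
9. ⟨C=w; E={w↦-3}; K=[let u :: let y]⟩
10. ⟨C=2; E={u↦-3, w↦-3}; K=[let y]⟩
11. ⟨C=w; E={y↦2, w↦-3}; K=∅⟩
→ final value -3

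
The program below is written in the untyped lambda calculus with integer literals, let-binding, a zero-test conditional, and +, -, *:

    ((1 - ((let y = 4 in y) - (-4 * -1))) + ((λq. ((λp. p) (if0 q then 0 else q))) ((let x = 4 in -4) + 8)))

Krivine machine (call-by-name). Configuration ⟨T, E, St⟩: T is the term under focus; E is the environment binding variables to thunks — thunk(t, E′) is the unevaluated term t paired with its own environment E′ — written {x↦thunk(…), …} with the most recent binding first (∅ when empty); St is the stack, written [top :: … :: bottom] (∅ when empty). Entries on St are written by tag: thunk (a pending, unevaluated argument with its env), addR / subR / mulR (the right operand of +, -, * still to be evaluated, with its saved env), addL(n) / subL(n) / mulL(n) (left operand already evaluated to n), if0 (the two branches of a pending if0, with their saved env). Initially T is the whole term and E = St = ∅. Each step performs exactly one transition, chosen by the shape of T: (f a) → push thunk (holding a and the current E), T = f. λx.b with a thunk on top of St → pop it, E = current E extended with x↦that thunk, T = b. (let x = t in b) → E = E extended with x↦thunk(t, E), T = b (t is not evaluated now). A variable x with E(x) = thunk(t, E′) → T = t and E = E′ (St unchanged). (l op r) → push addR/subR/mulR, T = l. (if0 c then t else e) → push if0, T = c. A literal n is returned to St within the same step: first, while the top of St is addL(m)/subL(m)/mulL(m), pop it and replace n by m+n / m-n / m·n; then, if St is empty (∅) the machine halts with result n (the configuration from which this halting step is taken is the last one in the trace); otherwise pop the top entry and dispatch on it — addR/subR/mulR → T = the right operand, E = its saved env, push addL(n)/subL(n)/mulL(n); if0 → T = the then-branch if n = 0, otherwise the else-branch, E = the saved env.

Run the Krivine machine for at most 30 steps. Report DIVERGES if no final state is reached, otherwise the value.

step 0: ⟨T=((1 - ((let y = 4 in y) - (-4 * -1))) + ((λq. ((λp. p) (if0 q then 0 else q))) ((let x = 4 in -4) + 8))); E=∅; St=∅⟩
step 1: ⟨T=(1 - ((let y = 4 in y) - (-4 * -1))); E=∅; St=[addR]⟩
step 2: ⟨T=1; E=∅; St=[subR :: addR]⟩
step 3: ⟨T=((let y = 4 in y) - (-4 * -1)); E=∅; St=[subL(1) :: addR]⟩
step 4: ⟨T=(let y = 4 in y); E=∅; St=[subR :: subL(1) :: addR]⟩
step 5: ⟨T=y; E={y↦thunk(4, ∅)}; St=[subR :: subL(1) :: addR]⟩
step 6: ⟨T=4; E=∅; St=[subR :: subL(1) :: addR]⟩
step 7: ⟨T=(-4 * -1); E=∅; St=[subL(4) :: subL(1) :: addR]⟩
step 8: ⟨T=-4; E=∅; St=[mulR :: subL(4) :: subL(1) :: addR]⟩
step 9: ⟨T=-1; E=∅; St=[mulL(-4) :: subL(4) :: subL(1) :: addR]⟩
step 10: ⟨T=((λq. ((λp. p) (if0 q then 0 else q))) ((let x = 4 in -4) + 8)); E=∅; St=[addL(1)]⟩
step 11: ⟨T=(λq. ((λp. p) (if0 q then 0 else q))); E=∅; St=[thunk :: addL(1)]⟩
step 12: ⟨T=((λp. p) (if0 q then 0 else q)); E={q↦thunk(((let x = 4 in -4) + 8), ∅)}; St=[addL(1)]⟩
step 13: ⟨T=(λp. p); E={q↦thunk(((let x = 4 in -4) + 8), ∅)}; St=[thunk :: addL(1)]⟩
step 14: ⟨T=p; E={p↦thunk((if0 q then 0 else q), {q↦thunk(((let x = 4 in -4) + 8), ∅)}), q↦thunk(((let x = 4 in -4) + 8), ∅)}; St=[addL(1)]⟩
step 15: ⟨T=(if0 q then 0 else q); E={q↦thunk(((let x = 4 in -4) + 8), ∅)}; St=[addL(1)]⟩
step 16: ⟨T=q; E={q↦thunk(((let x = 4 in -4) + 8), ∅)}; St=[if0 :: addL(1)]⟩
step 17: ⟨T=((let x = 4 in -4) + 8); E=∅; St=[if0 :: addL(1)]⟩
step 18: ⟨T=(let x = 4 in -4); E=∅; St=[addR :: if0 :: addL(1)]⟩
step 19: ⟨T=-4; E={x↦thunk(4, ∅)}; St=[addR :: if0 :: addL(1)]⟩
step 20: ⟨T=8; E=∅; St=[addL(-4) :: if0 :: addL(1)]⟩
step 21: ⟨T=q; E={q↦thunk(((let x = 4 in -4) + 8), ∅)}; St=[addL(1)]⟩
step 22: ⟨T=((let x = 4 in -4) + 8); E=∅; St=[addL(1)]⟩
step 23: ⟨T=(let x = 4 in -4); E=∅; St=[addR :: addL(1)]⟩
step 24: ⟨T=-4; E={x↦thunk(4, ∅)}; St=[addR :: addL(1)]⟩
step 25: ⟨T=8; E=∅; St=[addL(-4) :: addL(1)]⟩
→ final value 5

Answer: 5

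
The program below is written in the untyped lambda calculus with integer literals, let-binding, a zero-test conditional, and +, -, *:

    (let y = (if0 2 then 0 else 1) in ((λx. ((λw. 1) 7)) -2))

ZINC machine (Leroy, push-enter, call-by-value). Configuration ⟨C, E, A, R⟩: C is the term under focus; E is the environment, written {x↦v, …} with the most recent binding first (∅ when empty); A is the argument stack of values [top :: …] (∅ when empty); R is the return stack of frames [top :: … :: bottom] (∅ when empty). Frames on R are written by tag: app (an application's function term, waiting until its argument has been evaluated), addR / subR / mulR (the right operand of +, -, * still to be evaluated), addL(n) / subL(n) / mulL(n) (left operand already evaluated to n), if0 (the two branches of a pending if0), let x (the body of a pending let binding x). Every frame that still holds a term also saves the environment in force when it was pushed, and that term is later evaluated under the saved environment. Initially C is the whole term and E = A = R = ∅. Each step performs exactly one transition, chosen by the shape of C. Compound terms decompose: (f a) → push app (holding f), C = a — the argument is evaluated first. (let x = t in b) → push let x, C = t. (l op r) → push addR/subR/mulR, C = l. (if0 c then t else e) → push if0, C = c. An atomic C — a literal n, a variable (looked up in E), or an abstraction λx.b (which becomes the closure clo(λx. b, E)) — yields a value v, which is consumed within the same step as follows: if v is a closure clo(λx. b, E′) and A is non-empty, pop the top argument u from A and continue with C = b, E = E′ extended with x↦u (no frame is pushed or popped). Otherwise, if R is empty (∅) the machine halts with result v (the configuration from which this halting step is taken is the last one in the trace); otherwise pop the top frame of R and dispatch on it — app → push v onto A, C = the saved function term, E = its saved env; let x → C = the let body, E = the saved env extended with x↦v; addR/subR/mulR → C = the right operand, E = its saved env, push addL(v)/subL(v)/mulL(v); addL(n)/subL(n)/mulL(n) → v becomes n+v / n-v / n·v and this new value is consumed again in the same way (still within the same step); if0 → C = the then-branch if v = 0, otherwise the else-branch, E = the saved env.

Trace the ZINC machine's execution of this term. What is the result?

t=0: [C=(let y = (if0 2 then 0 else 1) in ((λx. ((λw. 1) 7)) -2)) | E=∅ | A=∅ | R=∅]
t=1: [C=(if0 2 then 0 else 1) | E=∅ | A=∅ | R=[let y]]
t=2: [C=2 | E=∅ | A=∅ | R=[if0 :: let y]]
t=3: [C=1 | E=∅ | A=∅ | R=[let y]]
t=4: [C=((λx. ((λw. 1) 7)) -2) | E={y↦1} | A=∅ | R=∅]
t=5: [C=-2 | E={y↦1} | A=∅ | R=[app]]
t=6: [C=(λx. ((λw. 1) 7)) | E={y↦1} | A=[-2] | R=∅]
t=7: [C=((λw. 1) 7) | E={x↦-2, y↦1} | A=∅ | R=∅]
t=8: [C=7 | E={x↦-2, y↦1} | A=∅ | R=[app]]
t=9: [C=(λw. 1) | E={x↦-2, y↦1} | A=[7] | R=∅]
t=10: [C=1 | E={w↦7, x↦-2, y↦1} | A=∅ | R=∅]
→ final value 1

Answer: 1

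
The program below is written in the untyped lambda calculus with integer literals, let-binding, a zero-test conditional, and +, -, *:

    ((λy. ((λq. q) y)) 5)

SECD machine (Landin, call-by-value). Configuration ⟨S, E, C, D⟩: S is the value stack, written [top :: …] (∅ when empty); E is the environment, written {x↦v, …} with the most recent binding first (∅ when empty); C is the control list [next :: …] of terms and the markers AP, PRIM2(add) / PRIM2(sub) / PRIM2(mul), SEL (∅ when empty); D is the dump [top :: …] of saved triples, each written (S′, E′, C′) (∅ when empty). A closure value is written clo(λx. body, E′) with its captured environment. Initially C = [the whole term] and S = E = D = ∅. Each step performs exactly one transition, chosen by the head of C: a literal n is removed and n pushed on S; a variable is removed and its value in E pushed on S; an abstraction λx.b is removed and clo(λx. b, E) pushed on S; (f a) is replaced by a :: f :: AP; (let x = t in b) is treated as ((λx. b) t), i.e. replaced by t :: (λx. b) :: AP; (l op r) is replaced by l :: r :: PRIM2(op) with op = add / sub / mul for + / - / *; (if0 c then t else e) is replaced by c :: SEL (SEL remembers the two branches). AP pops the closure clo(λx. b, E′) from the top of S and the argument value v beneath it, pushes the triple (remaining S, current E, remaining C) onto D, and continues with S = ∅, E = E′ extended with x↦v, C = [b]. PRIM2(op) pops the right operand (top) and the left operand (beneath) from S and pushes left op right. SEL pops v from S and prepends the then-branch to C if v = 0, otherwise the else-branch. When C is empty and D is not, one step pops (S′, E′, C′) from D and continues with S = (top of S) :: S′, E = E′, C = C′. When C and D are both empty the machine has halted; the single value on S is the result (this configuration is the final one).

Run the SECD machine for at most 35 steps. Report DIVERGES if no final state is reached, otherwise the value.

0. <S=∅, E=∅, C=[((λy. ((λq. q) y)) 5)], D=∅>
1. <S=∅, E=∅, C=[5 :: (λy. ((λq. q) y)) :: AP], D=∅>
2. <S=[5], E=∅, C=[(λy. ((λq. q) y)) :: AP], D=∅>
3. <S=[clo(λy. ((λq. q) y), ∅) :: 5], E=∅, C=[AP], D=∅>
4. <S=∅, E={y↦5}, C=[((λq. q) y)], D=[(∅, ∅, ∅)]>
5. <S=∅, E={y↦5}, C=[y :: (λq. q) :: AP], D=[(∅, ∅, ∅)]>
6. <S=[5], E={y↦5}, C=[(λq. q) :: AP], D=[(∅, ∅, ∅)]>
7. <S=[clo(λq. q, {y↦5}) :: 5], E={y↦5}, C=[AP], D=[(∅, ∅, ∅)]>
8. <S=∅, E={q↦5, y↦5}, C=[q], D=[(∅, {y↦5}, ∅) :: (∅, ∅, ∅)]>
9. <S=[5], E={q↦5, y↦5}, C=∅, D=[(∅, {y↦5}, ∅) :: (∅, ∅, ∅)]>
10. <S=[5], E={y↦5}, C=∅, D=[(∅, ∅, ∅)]>
11. <S=[5], E=∅, C=∅, D=∅>
→ final value 5

Answer: 5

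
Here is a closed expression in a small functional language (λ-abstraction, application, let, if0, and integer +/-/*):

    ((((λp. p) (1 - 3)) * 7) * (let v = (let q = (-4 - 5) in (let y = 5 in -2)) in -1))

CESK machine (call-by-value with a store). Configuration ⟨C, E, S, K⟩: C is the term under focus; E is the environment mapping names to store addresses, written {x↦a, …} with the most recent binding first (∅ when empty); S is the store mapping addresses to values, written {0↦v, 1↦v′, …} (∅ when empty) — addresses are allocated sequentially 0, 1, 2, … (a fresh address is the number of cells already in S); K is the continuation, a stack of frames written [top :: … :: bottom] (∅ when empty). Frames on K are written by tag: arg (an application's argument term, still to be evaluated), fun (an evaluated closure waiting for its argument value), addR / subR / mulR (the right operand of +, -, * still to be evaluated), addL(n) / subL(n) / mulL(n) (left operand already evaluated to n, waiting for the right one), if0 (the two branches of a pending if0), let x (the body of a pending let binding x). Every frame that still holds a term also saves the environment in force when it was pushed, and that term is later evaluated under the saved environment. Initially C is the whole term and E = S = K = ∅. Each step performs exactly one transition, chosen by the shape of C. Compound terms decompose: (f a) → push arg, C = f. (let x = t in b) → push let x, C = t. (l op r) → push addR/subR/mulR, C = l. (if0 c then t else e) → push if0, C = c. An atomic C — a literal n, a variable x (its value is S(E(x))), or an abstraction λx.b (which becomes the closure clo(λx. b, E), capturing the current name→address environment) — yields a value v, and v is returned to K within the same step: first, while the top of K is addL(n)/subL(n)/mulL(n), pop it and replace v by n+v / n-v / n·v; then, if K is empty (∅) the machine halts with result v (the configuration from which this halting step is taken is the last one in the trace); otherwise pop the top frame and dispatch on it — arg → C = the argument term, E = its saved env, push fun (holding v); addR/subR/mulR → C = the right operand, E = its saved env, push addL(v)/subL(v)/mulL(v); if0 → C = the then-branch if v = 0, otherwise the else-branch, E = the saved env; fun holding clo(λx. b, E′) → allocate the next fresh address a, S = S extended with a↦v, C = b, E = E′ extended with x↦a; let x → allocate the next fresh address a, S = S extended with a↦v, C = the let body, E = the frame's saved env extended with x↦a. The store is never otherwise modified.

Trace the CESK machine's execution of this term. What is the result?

t=0: ⟨C=((((λp. p) (1 - 3)) * 7) * (let v = (let q = (-4 - 5) in (let y = 5 in -2)) in -1)); E=∅; S=∅; K=∅⟩
t=1: ⟨C=(((λp. p) (1 - 3)) * 7); E=∅; S=∅; K=[mulR]⟩
t=2: ⟨C=((λp. p) (1 - 3)); E=∅; S=∅; K=[mulR :: mulR]⟩
t=3: ⟨C=(λp. p); E=∅; S=∅; K=[arg :: mulR :: mulR]⟩
t=4: ⟨C=(1 - 3); E=∅; S=∅; K=[fun :: mulR :: mulR]⟩
t=5: ⟨C=1; E=∅; S=∅; K=[subR :: fun :: mulR :: mulR]⟩
t=6: ⟨C=3; E=∅; S=∅; K=[subL(1) :: fun :: mulR :: mulR]⟩
t=7: ⟨C=p; E={p↦0}; S={0↦-2}; K=[mulR :: mulR]⟩
t=8: ⟨C=7; E=∅; S={0↦-2}; K=[mulL(-2) :: mulR]⟩
t=9: ⟨C=(let v = (let q = (-4 - 5) in (let y = 5 in -2)) in -1); E=∅; S={0↦-2}; K=[mulL(-14)]⟩
t=10: ⟨C=(let q = (-4 - 5) in (let y = 5 in -2)); E=∅; S={0↦-2}; K=[let v :: mulL(-14)]⟩
t=11: ⟨C=(-4 - 5); E=∅; S={0↦-2}; K=[let q :: let v :: mulL(-14)]⟩
t=12: ⟨C=-4; E=∅; S={0↦-2}; K=[subR :: let q :: let v :: mulL(-14)]⟩
t=13: ⟨C=5; E=∅; S={0↦-2}; K=[subL(-4) :: let q :: let v :: mulL(-14)]⟩
t=14: ⟨C=(let y = 5 in -2); E={q↦1}; S={0↦-2, 1↦-9}; K=[let v :: mulL(-14)]⟩
t=15: ⟨C=5; E={q↦1}; S={0↦-2, 1↦-9}; K=[let y :: let v :: mulL(-14)]⟩
t=16: ⟨C=-2; E={y↦2, q↦1}; S={0↦-2, 1↦-9, 2↦5}; K=[let v :: mulL(-14)]⟩
t=17: ⟨C=-1; E={v↦3}; S={0↦-2, 1↦-9, 2↦5, 3↦-2}; K=[mulL(-14)]⟩
→ final value 14

Answer: 14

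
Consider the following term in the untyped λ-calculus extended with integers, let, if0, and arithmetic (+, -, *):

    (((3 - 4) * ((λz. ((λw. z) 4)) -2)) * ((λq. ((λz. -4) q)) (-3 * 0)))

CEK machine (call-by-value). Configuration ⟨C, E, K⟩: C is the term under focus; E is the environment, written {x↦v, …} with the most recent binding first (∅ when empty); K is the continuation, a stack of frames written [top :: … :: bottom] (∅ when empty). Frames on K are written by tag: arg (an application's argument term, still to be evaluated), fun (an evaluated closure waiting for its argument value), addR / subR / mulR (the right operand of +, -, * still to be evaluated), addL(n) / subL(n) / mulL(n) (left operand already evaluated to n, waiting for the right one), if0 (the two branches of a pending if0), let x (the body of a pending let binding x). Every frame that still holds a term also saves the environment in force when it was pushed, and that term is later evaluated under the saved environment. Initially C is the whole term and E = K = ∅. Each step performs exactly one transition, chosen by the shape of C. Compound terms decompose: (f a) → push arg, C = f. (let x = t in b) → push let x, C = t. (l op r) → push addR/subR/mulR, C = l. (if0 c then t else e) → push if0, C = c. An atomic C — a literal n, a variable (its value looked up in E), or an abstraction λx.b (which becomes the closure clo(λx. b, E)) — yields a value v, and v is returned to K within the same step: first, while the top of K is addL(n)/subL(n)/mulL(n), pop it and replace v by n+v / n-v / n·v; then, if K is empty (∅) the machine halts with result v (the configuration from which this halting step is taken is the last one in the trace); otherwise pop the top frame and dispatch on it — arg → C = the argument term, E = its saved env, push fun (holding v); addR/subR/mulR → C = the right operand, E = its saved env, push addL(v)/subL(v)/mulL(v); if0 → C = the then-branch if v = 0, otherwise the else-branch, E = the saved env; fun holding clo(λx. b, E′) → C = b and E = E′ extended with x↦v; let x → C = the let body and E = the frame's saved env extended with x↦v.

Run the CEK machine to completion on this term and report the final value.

0. <C=(((3 - 4) * ((λz. ((λw. z) 4)) -2)) * ((λq. ((λz. -4) q)) (-3 * 0))), E=∅, K=∅>
1. <C=((3 - 4) * ((λz. ((λw. z) 4)) -2)), E=∅, K=[mulR]>
2. <C=(3 - 4), E=∅, K=[mulR :: mulR]>
3. <C=3, E=∅, K=[subR :: mulR :: mulR]>
4. <C=4, E=∅, K=[subL(3) :: mulR :: mulR]>
5. <C=((λz. ((λw. z) 4)) -2), E=∅, K=[mulL(-1) :: mulR]>
6. <C=(λz. ((λw. z) 4)), E=∅, K=[arg :: mulL(-1) :: mulR]>
7. <C=-2, E=∅, K=[fun :: mulL(-1) :: mulR]>
8. <C=((λw. z) 4), E={z↦-2}, K=[mulL(-1) :: mulR]>
9. <C=(λw. z), E={z↦-2}, K=[arg :: mulL(-1) :: mulR]>
10. <C=4, E={z↦-2}, K=[fun :: mulL(-1) :: mulR]>
11. <C=z, E={w↦4, z↦-2}, K=[mulL(-1) :: mulR]>
12. <C=((λq. ((λz. -4) q)) (-3 * 0)), E=∅, K=[mulL(2)]>
13. <C=(λq. ((λz. -4) q)), E=∅, K=[arg :: mulL(2)]>
14. <C=(-3 * 0), E=∅, K=[fun :: mulL(2)]>
15. <C=-3, E=∅, K=[mulR :: fun :: mulL(2)]>
16. <C=0, E=∅, K=[mulL(-3) :: fun :: mulL(2)]>
17. <C=((λz. -4) q), E={q↦0}, K=[mulL(2)]>
18. <C=(λz. -4), E={q↦0}, K=[arg :: mulL(2)]>
19. <C=q, E={q↦0}, K=[fun :: mulL(2)]>
20. <C=-4, E={z↦0, q↦0}, K=[mulL(2)]>
→ final value -8

Answer: -8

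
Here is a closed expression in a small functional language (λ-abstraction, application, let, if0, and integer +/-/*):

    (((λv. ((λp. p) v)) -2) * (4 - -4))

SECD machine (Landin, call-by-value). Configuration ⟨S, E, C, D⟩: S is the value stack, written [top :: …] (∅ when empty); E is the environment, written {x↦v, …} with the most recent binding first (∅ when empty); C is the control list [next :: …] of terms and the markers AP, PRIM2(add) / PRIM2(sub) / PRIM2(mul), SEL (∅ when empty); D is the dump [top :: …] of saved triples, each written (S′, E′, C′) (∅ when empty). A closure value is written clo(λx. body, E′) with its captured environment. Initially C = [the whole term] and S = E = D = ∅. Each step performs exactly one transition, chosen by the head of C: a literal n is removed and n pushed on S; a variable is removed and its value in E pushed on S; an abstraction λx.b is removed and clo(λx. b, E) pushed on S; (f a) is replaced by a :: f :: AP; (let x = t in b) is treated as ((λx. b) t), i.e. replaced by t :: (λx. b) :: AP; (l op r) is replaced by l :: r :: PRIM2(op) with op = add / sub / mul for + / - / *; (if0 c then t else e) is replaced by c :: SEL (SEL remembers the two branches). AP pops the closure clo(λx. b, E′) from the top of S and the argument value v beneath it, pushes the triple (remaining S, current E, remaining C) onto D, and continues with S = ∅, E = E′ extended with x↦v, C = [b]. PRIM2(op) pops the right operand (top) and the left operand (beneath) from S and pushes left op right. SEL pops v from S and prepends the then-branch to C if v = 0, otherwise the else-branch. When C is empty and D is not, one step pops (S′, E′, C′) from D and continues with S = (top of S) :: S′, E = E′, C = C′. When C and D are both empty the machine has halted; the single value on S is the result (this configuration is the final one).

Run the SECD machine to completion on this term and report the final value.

t=0: <S=∅, E=∅, C=[(((λv. ((λp. p) v)) -2) * (4 - -4))], D=∅>
t=1: <S=∅, E=∅, C=[((λv. ((λp. p) v)) -2) :: (4 - -4) :: PRIM2(mul)], D=∅>
t=2: <S=∅, E=∅, C=[-2 :: (λv. ((λp. p) v)) :: AP :: (4 - -4) :: PRIM2(mul)], D=∅>
t=3: <S=[-2], E=∅, C=[(λv. ((λp. p) v)) :: AP :: (4 - -4) :: PRIM2(mul)], D=∅>
t=4: <S=[clo(λv. ((λp. p) v), ∅) :: -2], E=∅, C=[AP :: (4 - -4) :: PRIM2(mul)], D=∅>
t=5: <S=∅, E={v↦-2}, C=[((λp. p) v)], D=[(∅, ∅, [(4 - -4) :: PRIM2(mul)])]>
t=6: <S=∅, E={v↦-2}, C=[v :: (λp. p) :: AP], D=[(∅, ∅, [(4 - -4) :: PRIM2(mul)])]>
t=7: <S=[-2], E={v↦-2}, C=[(λp. p) :: AP], D=[(∅, ∅, [(4 - -4) :: PRIM2(mul)])]>
t=8: <S=[clo(λp. p, {v↦-2}) :: -2], E={v↦-2}, C=[AP], D=[(∅, ∅, [(4 - -4) :: PRIM2(mul)])]>
t=9: <S=∅, E={p↦-2, v↦-2}, C=[p], D=[(∅, {v↦-2}, ∅) :: (∅, ∅, [(4 - -4) :: PRIM2(mul)])]>
t=10: <S=[-2], E={p↦-2, v↦-2}, C=∅, D=[(∅, {v↦-2}, ∅) :: (∅, ∅, [(4 - -4) :: PRIM2(mul)])]>
t=11: <S=[-2], E={v↦-2}, C=∅, D=[(∅, ∅, [(4 - -4) :: PRIM2(mul)])]>
t=12: <S=[-2], E=∅, C=[(4 - -4) :: PRIM2(mul)], D=∅>
t=13: <S=[-2], E=∅, C=[4 :: -4 :: PRIM2(sub) :: PRIM2(mul)], D=∅>
t=14: <S=[4 :: -2], E=∅, C=[-4 :: PRIM2(sub) :: PRIM2(mul)], D=∅>
t=15: <S=[-4 :: 4 :: -2], E=∅, C=[PRIM2(sub) :: PRIM2(mul)], D=∅>
t=16: <S=[8 :: -2], E=∅, C=[PRIM2(mul)], D=∅>
t=17: <S=[-16], E=∅, C=∅, D=∅>
→ final value -16

Answer: -16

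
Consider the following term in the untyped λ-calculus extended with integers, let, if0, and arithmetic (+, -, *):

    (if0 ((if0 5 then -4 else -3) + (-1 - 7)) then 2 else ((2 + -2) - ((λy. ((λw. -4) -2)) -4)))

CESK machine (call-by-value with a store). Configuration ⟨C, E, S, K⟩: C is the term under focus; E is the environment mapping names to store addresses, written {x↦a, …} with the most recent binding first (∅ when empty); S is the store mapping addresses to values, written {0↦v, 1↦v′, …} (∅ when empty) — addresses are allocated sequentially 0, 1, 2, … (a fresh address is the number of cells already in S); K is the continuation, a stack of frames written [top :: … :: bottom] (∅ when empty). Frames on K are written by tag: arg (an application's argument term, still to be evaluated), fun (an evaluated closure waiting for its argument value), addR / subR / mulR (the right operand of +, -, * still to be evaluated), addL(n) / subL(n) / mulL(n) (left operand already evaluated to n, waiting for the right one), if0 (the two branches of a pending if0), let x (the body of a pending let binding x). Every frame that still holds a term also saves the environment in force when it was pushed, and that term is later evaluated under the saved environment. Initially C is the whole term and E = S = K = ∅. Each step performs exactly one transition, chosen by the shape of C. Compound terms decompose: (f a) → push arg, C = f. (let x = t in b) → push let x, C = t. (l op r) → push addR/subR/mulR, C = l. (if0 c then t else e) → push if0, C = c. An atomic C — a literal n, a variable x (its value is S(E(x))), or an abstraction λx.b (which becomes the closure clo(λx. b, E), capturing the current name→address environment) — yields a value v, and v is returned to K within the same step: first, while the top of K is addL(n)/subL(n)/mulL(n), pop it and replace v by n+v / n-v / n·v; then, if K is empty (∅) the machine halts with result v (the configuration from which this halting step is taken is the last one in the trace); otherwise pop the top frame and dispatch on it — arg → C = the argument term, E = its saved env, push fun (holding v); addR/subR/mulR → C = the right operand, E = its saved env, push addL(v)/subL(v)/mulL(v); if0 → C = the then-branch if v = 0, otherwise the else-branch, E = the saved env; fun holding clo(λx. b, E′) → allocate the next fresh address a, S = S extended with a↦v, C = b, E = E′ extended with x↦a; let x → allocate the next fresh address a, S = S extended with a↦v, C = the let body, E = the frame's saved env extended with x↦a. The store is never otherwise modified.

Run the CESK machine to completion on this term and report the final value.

t=0: <C=(if0 ((if0 5 then -4 else -3) + (-1 - 7)) then 2 else ((2 + -2) - ((λy. ((λw. -4) -2)) -4))), E=∅, S=∅, K=∅>
t=1: <C=((if0 5 then -4 else -3) + (-1 - 7)), E=∅, S=∅, K=[if0]>
t=2: <C=(if0 5 then -4 else -3), E=∅, S=∅, K=[addR :: if0]>
t=3: <C=5, E=∅, S=∅, K=[if0 :: addR :: if0]>
t=4: <C=-3, E=∅, S=∅, K=[addR :: if0]>
t=5: <C=(-1 - 7), E=∅, S=∅, K=[addL(-3) :: if0]>
t=6: <C=-1, E=∅, S=∅, K=[subR :: addL(-3) :: if0]>
t=7: <C=7, E=∅, S=∅, K=[subL(-1) :: addL(-3) :: if0]>
t=8: <C=((2 + -2) - ((λy. ((λw. -4) -2)) -4)), E=∅, S=∅, K=∅>
t=9: <C=(2 + -2), E=∅, S=∅, K=[subR]>
t=10: <C=2, E=∅, S=∅, K=[addR :: subR]>
t=11: <C=-2, E=∅, S=∅, K=[addL(2) :: subR]>
t=12: <C=((λy. ((λw. -4) -2)) -4), E=∅, S=∅, K=[subL(0)]>
t=13: <C=(λy. ((λw. -4) -2)), E=∅, S=∅, K=[arg :: subL(0)]>
t=14: <C=-4, E=∅, S=∅, K=[fun :: subL(0)]>
t=15: <C=((λw. -4) -2), E={y↦0}, S={0↦-4}, K=[subL(0)]>
t=16: <C=(λw. -4), E={y↦0}, S={0↦-4}, K=[arg :: subL(0)]>
t=17: <C=-2, E={y↦0}, S={0↦-4}, K=[fun :: subL(0)]>
t=18: <C=-4, E={w↦1, y↦0}, S={0↦-4, 1↦-2}, K=[subL(0)]>
→ final value 4

Answer: 4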